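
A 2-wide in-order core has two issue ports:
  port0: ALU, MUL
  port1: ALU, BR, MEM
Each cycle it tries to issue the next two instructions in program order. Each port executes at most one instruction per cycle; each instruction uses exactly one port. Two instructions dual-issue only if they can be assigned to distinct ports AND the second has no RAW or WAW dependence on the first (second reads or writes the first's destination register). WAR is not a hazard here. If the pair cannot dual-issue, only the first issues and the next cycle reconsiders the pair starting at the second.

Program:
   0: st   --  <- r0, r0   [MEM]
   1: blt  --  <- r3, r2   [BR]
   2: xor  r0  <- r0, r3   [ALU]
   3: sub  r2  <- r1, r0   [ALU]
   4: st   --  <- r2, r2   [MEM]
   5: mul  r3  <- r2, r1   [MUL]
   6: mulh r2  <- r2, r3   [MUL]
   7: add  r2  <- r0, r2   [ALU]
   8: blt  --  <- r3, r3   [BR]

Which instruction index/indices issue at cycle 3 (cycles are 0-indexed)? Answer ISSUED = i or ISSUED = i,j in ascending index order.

#0 head=0: st i0 no-port MEM/BR
#1 head=1: blt/xor i1&i2 2-wide
#2 head=3: sub i3 RAW r2
#3 head=4: st/mul i4&i5 2-wide
#4 head=6: mulh i6 RAW+WAW r2
#5 head=7: add/blt i7&i8 2-wide

ISSUED = 4,5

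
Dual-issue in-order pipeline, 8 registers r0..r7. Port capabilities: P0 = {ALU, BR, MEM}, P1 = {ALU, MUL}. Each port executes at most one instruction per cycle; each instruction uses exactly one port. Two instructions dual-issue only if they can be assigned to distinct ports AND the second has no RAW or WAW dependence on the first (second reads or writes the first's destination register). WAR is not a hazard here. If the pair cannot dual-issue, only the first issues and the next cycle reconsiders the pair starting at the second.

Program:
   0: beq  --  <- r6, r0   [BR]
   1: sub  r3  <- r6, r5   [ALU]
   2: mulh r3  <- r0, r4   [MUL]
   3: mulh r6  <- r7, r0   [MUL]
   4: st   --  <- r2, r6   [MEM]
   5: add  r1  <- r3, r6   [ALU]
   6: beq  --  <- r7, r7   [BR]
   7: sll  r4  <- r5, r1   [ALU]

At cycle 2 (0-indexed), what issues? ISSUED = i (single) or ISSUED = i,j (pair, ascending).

ISSUED = 3

  cy0 -> i0/i1 (beq.BR sub.ALU) 2-wide
  cy1 -> i2 (mulh.MUL) no-port MUL/MUL
  cy2 -> i3 (mulh.MUL) RAW r6
  cy3 -> i4/i5 (st.MEM add.ALU) 2-wide
  cy4 -> i6/i7 (beq.BR sll.ALU) 2-wide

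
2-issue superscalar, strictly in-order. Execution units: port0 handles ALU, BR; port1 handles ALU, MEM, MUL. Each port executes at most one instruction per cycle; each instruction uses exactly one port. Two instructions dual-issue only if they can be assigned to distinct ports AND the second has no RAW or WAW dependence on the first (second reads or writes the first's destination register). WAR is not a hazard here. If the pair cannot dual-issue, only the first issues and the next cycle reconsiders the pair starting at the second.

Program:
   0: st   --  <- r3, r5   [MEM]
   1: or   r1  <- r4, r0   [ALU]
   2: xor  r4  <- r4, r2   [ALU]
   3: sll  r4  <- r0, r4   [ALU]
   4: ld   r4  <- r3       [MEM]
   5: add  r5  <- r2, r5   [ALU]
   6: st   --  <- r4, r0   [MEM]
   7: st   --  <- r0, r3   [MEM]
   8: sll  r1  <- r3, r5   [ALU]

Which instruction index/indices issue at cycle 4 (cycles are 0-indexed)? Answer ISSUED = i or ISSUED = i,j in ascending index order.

[0] i0+i1  st+or  -- dual
[1] i2  xor  -- RAW+WAW r4
[2] i3  sll  -- WAW r4
[3] i4+i5  ld+add  -- dual
[4] i6  st  -- no-port MEM/MEM
[5] i7+i8  st+sll  -- dual

ISSUED = 6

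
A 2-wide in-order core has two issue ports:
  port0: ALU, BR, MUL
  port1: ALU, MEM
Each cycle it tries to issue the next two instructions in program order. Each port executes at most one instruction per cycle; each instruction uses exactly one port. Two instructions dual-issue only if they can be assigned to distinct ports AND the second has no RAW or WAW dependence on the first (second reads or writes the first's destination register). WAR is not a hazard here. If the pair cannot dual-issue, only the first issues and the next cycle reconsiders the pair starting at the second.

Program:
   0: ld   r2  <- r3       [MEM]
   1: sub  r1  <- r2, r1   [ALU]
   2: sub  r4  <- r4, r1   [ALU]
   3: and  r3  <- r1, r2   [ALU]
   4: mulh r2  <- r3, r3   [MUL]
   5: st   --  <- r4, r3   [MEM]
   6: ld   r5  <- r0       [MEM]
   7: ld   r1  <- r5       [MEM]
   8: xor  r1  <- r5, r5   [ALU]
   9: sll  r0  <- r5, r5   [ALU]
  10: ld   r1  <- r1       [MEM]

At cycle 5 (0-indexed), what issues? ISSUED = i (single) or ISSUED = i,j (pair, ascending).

ISSUED = 7

#0 head=0: ld.MEM i0 RAW r2
#1 head=1: sub.ALU i1 RAW r1
#2 head=2: sub.ALU;and.ALU i2,i3 pair
#3 head=4: mulh.MUL;st.MEM i4,i5 pair
#4 head=6: ld.MEM i6 no-port MEM/MEM
#5 head=7: ld.MEM i7 WAW r1
#6 head=8: xor.ALU;sll.ALU i8,i9 pair
#7 head=10: ld.MEM i10 tail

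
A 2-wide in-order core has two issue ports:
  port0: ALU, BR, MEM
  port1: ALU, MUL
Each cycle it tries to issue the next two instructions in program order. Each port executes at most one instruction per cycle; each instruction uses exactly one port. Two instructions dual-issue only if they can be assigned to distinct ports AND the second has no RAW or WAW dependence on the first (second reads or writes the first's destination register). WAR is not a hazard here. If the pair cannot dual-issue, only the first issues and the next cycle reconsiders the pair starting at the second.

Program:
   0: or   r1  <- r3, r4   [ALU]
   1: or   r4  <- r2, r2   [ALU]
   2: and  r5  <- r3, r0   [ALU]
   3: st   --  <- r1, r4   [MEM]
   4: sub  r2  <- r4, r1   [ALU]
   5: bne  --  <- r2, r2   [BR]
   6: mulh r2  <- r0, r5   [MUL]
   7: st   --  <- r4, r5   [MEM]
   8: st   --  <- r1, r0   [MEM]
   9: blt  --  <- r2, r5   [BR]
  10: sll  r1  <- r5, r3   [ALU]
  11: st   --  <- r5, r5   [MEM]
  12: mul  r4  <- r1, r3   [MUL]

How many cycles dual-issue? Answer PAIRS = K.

PAIRS = 5

[0] i0,i1  or.ALU/or.ALU  -- dual
[1] i2,i3  and.ALU/st.MEM  -- dual
[2] i4  sub.ALU  -- RAW r2
[3] i5,i6  bne.BR/mulh.MUL  -- dual
[4] i7  st.MEM  -- no-port MEM/MEM
[5] i8  st.MEM  -- no-port MEM/BR
[6] i9,i10  blt.BR/sll.ALU  -- dual
[7] i11,i12  st.MEM/mul.MUL  -- dual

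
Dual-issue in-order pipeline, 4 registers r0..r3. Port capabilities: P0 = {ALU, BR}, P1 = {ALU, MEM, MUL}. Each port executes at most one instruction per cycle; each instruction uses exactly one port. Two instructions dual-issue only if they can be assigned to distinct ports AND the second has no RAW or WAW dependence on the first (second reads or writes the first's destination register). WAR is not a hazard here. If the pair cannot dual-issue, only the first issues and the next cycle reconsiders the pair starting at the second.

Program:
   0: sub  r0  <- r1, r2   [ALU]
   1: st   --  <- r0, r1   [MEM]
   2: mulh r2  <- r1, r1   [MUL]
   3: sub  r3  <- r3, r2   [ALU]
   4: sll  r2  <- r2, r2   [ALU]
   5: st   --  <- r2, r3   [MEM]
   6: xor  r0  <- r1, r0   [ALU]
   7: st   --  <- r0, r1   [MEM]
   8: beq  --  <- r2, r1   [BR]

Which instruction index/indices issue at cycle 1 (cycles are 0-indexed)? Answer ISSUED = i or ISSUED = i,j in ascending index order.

[0] i0  sub  -- RAW r0
[1] i1  st  -- no-port MEM/MUL
[2] i2  mulh  -- RAW r2
[3] i3,i4  sub/sll  -- dual
[4] i5,i6  st/xor  -- dual
[5] i7,i8  st/beq  -- dual

ISSUED = 1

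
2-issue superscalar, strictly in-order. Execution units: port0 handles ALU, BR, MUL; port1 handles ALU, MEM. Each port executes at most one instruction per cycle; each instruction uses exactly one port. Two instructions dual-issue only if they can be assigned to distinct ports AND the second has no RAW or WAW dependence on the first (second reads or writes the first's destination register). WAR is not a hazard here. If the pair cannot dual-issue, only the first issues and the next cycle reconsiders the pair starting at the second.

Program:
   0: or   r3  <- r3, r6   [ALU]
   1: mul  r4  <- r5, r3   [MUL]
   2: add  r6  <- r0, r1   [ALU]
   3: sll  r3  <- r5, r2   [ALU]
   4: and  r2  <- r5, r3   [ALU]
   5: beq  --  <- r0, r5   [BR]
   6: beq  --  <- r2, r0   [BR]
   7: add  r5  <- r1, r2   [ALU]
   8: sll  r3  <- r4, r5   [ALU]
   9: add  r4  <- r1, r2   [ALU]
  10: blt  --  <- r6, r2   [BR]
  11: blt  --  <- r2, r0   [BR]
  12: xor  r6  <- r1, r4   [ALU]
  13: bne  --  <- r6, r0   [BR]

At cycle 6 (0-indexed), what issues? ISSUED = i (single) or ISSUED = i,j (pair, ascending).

[0] i0  or.ALU  -- RAW r3
[1] i1+i2  mul.MUL;add.ALU  -- pair
[2] i3  sll.ALU  -- RAW r3
[3] i4+i5  and.ALU;beq.BR  -- pair
[4] i6+i7  beq.BR;add.ALU  -- pair
[5] i8+i9  sll.ALU;add.ALU  -- pair
[6] i10  blt.BR  -- no-port BR/BR
[7] i11+i12  blt.BR;xor.ALU  -- pair
[8] i13  bne.BR  -- tail

ISSUED = 10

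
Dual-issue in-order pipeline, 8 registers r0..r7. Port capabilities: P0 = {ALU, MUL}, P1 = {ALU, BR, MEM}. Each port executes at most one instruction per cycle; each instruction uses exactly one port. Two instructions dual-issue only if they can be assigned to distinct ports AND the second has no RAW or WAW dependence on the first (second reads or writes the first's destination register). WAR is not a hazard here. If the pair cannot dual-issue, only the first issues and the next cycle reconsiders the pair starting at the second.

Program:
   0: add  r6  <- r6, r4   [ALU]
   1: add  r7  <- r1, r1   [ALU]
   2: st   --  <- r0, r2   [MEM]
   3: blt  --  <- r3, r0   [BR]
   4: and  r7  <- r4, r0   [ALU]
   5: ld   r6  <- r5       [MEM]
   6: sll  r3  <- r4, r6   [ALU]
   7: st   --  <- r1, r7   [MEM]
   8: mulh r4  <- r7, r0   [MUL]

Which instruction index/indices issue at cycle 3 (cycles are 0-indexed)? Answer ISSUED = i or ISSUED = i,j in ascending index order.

ISSUED = 5

c0: i0,i1 add add  dual
c1: i2 st  no-port MEM/BR
c2: i3,i4 blt and  dual
c3: i5 ld  RAW r6
c4: i6,i7 sll st  dual
c5: i8 mulh  tail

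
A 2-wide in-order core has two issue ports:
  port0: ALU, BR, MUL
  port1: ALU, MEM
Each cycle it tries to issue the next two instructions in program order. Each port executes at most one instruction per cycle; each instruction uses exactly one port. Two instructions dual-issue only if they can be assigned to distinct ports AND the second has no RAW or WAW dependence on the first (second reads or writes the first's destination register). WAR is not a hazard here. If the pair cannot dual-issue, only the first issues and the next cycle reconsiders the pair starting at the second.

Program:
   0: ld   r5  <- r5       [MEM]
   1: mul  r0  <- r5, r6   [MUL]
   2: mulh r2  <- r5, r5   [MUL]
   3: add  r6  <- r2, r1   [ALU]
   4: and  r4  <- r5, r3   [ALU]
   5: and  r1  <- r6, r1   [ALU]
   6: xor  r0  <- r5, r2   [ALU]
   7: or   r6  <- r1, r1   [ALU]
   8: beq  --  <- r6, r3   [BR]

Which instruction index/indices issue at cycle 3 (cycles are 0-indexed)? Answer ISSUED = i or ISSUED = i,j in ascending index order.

#0 head=0: ld.MEM i0 RAW r5
#1 head=1: mul.MUL i1 no-port MUL/MUL
#2 head=2: mulh.MUL i2 RAW r2
#3 head=3: add.ALU and.ALU i3/i4 2-wide
#4 head=5: and.ALU xor.ALU i5/i6 2-wide
#5 head=7: or.ALU i7 RAW r6
#6 head=8: beq.BR i8 tail

ISSUED = 3,4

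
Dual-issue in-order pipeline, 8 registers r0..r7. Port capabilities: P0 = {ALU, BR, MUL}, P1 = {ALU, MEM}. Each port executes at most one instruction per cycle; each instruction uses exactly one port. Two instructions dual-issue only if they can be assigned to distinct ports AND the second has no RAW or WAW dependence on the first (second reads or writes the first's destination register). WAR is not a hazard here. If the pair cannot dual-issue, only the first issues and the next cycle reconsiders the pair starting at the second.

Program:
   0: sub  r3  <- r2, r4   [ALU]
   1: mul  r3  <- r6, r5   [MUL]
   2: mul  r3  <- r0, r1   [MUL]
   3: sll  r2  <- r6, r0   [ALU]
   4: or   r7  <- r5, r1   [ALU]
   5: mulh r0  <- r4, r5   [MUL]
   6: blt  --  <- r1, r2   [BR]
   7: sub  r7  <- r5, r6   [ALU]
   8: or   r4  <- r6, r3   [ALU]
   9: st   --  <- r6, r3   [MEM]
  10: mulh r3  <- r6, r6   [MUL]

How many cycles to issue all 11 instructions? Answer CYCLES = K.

#0 head=0: sub.ALU i0 WAW r3
#1 head=1: mul.MUL i1 no-port MUL/MUL
#2 head=2: mul.MUL;sll.ALU i2&i3 pair
#3 head=4: or.ALU;mulh.MUL i4&i5 pair
#4 head=6: blt.BR;sub.ALU i6&i7 pair
#5 head=8: or.ALU;st.MEM i8&i9 pair
#6 head=10: mulh.MUL i10 tail

CYCLES = 7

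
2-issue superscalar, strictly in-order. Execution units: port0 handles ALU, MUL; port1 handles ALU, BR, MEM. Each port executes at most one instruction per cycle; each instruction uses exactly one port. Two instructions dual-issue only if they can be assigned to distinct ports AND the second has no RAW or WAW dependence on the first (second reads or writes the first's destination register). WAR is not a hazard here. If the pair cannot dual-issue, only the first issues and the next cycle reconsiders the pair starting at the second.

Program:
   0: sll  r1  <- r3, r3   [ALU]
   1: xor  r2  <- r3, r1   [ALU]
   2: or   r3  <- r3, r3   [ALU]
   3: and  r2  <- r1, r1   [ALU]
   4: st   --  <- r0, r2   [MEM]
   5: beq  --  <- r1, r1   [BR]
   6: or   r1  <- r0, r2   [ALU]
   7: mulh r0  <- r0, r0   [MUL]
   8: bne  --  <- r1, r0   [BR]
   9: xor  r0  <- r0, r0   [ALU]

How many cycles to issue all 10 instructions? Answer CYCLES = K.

CYCLES = 7

  cy0 -> i0 (sll) RAW r1
  cy1 -> i1/i2 (xor or) pair
  cy2 -> i3 (and) RAW r2
  cy3 -> i4 (st) no-port MEM/BR
  cy4 -> i5/i6 (beq or) pair
  cy5 -> i7 (mulh) RAW r0
  cy6 -> i8/i9 (bne xor) pair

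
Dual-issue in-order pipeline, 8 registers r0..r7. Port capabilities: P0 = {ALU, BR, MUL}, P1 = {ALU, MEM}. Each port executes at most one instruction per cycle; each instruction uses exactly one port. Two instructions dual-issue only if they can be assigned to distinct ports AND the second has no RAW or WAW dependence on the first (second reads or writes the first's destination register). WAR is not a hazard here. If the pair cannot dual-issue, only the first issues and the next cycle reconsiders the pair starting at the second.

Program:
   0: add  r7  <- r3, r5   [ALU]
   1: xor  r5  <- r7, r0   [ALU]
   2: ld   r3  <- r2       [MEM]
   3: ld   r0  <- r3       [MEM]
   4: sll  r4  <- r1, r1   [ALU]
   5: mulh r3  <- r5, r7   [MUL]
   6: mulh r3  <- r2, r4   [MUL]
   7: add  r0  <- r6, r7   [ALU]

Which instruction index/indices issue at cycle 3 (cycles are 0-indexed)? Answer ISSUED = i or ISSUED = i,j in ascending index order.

#0 head=0: add i0 RAW r7
#1 head=1: xor ld i1,i2 2-wide
#2 head=3: ld sll i3,i4 2-wide
#3 head=5: mulh i5 no-port MUL/MUL
#4 head=6: mulh add i6,i7 2-wide

ISSUED = 5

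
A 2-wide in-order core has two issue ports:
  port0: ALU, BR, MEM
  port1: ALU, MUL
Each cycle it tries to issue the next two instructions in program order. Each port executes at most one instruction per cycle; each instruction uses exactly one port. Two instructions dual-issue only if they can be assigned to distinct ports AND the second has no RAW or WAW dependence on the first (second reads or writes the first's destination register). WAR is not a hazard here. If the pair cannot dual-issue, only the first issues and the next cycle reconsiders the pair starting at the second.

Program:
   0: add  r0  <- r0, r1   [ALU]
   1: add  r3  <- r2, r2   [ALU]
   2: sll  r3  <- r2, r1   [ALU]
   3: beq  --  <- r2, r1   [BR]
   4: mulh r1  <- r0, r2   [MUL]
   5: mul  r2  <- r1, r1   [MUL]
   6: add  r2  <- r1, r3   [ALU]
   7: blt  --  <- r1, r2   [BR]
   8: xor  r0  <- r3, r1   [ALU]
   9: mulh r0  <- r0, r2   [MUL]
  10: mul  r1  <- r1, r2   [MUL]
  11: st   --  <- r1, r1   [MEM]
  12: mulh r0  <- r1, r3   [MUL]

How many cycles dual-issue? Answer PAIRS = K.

PAIRS = 4

c0: i0/i1 add.ALU+add.ALU  2-wide
c1: i2/i3 sll.ALU+beq.BR  2-wide
c2: i4 mulh.MUL  no-port MUL/MUL
c3: i5 mul.MUL  WAW r2
c4: i6 add.ALU  RAW r2
c5: i7/i8 blt.BR+xor.ALU  2-wide
c6: i9 mulh.MUL  no-port MUL/MUL
c7: i10 mul.MUL  RAW r1
c8: i11/i12 st.MEM+mulh.MUL  2-wide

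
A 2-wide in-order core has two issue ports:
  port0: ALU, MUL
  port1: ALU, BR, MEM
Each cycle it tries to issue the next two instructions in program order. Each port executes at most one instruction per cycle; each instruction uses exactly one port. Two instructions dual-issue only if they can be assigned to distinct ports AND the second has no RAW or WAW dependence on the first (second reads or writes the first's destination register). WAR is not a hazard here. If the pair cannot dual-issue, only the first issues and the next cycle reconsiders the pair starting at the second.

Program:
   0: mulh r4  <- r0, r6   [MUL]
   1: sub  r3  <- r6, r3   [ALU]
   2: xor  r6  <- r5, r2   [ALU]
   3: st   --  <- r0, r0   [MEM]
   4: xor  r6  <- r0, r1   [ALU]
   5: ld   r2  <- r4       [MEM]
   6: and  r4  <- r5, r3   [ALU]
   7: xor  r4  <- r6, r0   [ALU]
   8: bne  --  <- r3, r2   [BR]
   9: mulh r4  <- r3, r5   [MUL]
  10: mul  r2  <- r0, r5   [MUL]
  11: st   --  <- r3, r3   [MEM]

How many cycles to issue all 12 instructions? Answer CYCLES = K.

CYCLES = 7

c0: i0+i1 mulh;sub  pair
c1: i2+i3 xor;st  pair
c2: i4+i5 xor;ld  pair
c3: i6 and  WAW r4
c4: i7+i8 xor;bne  pair
c5: i9 mulh  no-port MUL/MUL
c6: i10+i11 mul;st  pair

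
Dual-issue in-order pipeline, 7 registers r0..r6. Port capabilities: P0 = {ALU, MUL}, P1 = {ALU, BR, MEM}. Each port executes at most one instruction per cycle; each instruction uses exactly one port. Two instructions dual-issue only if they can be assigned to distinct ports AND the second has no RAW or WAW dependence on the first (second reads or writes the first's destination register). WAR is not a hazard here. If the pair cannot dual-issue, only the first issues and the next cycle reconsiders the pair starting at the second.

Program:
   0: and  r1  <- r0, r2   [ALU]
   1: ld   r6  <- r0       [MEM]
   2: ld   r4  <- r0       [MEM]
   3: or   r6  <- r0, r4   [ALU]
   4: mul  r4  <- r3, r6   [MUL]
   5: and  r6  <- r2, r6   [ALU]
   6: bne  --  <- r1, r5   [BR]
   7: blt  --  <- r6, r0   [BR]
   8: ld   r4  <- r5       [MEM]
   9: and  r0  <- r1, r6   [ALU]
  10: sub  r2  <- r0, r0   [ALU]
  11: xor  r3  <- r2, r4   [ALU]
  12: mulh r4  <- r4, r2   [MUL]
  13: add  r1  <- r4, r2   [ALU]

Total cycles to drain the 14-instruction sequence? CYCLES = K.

#0 head=0: and.ALU;ld.MEM i0&i1 pair
#1 head=2: ld.MEM i2 RAW r4
#2 head=3: or.ALU i3 RAW r6
#3 head=4: mul.MUL;and.ALU i4&i5 pair
#4 head=6: bne.BR i6 no-port BR/BR
#5 head=7: blt.BR i7 no-port BR/MEM
#6 head=8: ld.MEM;and.ALU i8&i9 pair
#7 head=10: sub.ALU i10 RAW r2
#8 head=11: xor.ALU;mulh.MUL i11&i12 pair
#9 head=13: add.ALU i13 tail

CYCLES = 10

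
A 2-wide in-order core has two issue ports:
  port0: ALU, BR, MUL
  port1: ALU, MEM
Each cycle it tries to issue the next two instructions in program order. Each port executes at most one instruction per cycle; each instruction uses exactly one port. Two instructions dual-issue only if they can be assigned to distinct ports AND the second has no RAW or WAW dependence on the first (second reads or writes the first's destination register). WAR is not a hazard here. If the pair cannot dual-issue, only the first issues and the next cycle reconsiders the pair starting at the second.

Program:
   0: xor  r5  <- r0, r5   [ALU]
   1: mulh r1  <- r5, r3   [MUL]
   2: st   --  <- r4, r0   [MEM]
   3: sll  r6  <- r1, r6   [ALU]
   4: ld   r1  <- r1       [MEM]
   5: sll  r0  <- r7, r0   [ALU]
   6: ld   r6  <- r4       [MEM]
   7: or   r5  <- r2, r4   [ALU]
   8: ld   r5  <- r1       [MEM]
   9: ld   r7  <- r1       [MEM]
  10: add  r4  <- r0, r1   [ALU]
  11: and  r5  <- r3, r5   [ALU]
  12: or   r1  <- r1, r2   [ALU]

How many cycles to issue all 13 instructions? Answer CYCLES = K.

c0: i0 xor  RAW r5
c1: i1/i2 mulh+st  pair
c2: i3/i4 sll+ld  pair
c3: i5/i6 sll+ld  pair
c4: i7 or  WAW r5
c5: i8 ld  no-port MEM/MEM
c6: i9/i10 ld+add  pair
c7: i11/i12 and+or  pair

CYCLES = 8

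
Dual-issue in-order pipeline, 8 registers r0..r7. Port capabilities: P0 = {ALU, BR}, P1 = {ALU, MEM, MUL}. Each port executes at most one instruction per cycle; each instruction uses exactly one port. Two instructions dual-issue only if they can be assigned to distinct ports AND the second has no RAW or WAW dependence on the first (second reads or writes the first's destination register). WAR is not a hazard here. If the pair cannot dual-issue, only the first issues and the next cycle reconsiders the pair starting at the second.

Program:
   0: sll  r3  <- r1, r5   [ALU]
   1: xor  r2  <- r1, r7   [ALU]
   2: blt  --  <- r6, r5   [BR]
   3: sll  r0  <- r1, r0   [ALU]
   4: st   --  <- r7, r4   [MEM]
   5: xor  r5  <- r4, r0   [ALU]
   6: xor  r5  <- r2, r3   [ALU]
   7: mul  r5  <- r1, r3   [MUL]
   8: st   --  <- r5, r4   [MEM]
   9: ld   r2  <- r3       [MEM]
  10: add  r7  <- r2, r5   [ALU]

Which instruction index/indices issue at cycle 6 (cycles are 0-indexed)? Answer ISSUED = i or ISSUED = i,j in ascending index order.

  cy0 -> i0&i1 (sll.ALU/xor.ALU) pair
  cy1 -> i2&i3 (blt.BR/sll.ALU) pair
  cy2 -> i4&i5 (st.MEM/xor.ALU) pair
  cy3 -> i6 (xor.ALU) WAW r5
  cy4 -> i7 (mul.MUL) no-port MUL/MEM
  cy5 -> i8 (st.MEM) no-port MEM/MEM
  cy6 -> i9 (ld.MEM) RAW r2
  cy7 -> i10 (add.ALU) tail

ISSUED = 9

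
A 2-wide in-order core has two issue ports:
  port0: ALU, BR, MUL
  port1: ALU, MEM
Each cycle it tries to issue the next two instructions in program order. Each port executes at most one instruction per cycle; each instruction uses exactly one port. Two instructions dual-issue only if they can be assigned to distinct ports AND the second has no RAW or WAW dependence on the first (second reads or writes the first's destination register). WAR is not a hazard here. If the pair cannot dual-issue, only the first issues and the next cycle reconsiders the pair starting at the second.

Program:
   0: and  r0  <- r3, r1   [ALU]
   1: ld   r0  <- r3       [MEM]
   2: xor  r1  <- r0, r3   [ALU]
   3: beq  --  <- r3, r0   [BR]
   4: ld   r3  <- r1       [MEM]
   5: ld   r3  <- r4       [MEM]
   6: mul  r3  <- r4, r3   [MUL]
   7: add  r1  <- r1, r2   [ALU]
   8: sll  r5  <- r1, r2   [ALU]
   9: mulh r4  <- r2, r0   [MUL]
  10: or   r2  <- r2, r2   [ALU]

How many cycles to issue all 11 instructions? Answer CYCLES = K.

CYCLES = 8

#0 head=0: and.ALU i0 WAW r0
#1 head=1: ld.MEM i1 RAW r0
#2 head=2: xor.ALU;beq.BR i2+i3 dual
#3 head=4: ld.MEM i4 no-port MEM/MEM
#4 head=5: ld.MEM i5 RAW+WAW r3
#5 head=6: mul.MUL;add.ALU i6+i7 dual
#6 head=8: sll.ALU;mulh.MUL i8+i9 dual
#7 head=10: or.ALU i10 tail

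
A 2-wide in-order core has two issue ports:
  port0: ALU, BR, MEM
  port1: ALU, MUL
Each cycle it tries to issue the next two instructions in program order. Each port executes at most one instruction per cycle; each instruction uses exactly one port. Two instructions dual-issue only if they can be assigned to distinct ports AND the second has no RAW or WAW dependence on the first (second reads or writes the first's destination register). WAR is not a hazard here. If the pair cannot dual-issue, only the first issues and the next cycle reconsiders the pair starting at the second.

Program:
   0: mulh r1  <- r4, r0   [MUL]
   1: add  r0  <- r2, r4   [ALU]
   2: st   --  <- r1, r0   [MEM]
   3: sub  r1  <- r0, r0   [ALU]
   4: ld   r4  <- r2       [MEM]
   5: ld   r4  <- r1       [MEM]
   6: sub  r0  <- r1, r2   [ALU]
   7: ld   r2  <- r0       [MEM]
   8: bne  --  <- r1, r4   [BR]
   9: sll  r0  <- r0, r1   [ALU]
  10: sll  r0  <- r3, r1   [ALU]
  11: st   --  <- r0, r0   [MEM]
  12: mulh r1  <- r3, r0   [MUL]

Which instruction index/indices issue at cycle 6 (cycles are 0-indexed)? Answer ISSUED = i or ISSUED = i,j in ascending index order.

[0] i0/i1  mulh;add  -- pair
[1] i2/i3  st;sub  -- pair
[2] i4  ld  -- no-port MEM/MEM
[3] i5/i6  ld;sub  -- pair
[4] i7  ld  -- no-port MEM/BR
[5] i8/i9  bne;sll  -- pair
[6] i10  sll  -- RAW r0
[7] i11/i12  st;mulh  -- pair

ISSUED = 10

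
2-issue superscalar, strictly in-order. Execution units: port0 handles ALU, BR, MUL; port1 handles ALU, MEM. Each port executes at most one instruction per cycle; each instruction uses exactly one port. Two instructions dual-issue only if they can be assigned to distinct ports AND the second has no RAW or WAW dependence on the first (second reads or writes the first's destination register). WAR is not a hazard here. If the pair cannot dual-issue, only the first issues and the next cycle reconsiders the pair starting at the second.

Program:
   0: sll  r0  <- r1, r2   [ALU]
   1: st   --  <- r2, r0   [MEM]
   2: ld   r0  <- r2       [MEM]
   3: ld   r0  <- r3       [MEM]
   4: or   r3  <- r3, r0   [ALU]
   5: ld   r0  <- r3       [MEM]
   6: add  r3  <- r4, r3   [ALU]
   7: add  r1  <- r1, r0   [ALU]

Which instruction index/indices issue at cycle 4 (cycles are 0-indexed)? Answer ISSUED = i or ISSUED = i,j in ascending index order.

ISSUED = 4

[0] i0  sll  -- RAW r0
[1] i1  st  -- no-port MEM/MEM
[2] i2  ld  -- no-port MEM/MEM
[3] i3  ld  -- RAW r0
[4] i4  or  -- RAW r3
[5] i5&i6  ld/add  -- dual
[6] i7  add  -- tail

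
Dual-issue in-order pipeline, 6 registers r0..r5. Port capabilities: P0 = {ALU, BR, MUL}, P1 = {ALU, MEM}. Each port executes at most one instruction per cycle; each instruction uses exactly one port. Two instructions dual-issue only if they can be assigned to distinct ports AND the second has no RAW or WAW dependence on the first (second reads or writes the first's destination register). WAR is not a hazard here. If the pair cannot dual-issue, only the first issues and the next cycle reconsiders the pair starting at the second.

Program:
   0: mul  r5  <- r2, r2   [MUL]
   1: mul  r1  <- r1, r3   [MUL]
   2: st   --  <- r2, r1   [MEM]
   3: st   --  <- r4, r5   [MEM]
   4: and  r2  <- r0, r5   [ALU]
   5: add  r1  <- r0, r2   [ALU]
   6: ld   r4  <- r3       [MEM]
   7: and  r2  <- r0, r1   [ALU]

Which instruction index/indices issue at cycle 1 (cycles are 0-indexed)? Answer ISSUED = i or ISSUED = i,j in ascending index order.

ISSUED = 1

[0] i0  mul.MUL  -- no-port MUL/MUL
[1] i1  mul.MUL  -- RAW r1
[2] i2  st.MEM  -- no-port MEM/MEM
[3] i3/i4  st.MEM;and.ALU  -- dual
[4] i5/i6  add.ALU;ld.MEM  -- dual
[5] i7  and.ALU  -- tail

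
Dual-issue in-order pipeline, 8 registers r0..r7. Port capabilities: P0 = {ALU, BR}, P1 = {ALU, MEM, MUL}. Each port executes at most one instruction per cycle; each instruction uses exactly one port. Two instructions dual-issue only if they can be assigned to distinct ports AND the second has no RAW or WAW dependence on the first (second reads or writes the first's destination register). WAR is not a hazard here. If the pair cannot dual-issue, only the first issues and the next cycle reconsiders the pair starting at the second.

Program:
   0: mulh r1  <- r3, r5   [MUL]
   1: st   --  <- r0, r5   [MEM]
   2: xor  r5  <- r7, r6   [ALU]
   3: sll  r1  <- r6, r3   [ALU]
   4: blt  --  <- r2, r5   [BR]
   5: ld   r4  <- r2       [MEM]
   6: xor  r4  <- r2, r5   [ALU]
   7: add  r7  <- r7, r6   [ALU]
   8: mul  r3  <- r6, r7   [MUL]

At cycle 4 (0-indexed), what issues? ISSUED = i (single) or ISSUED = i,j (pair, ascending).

ISSUED = 6,7

0. mulh.MUL @i0  | no-port MUL/MEM
1. st.MEM/xor.ALU @i1+i2  | 2-wide
2. sll.ALU/blt.BR @i3+i4  | 2-wide
3. ld.MEM @i5  | WAW r4
4. xor.ALU/add.ALU @i6+i7  | 2-wide
5. mul.MUL @i8  | tail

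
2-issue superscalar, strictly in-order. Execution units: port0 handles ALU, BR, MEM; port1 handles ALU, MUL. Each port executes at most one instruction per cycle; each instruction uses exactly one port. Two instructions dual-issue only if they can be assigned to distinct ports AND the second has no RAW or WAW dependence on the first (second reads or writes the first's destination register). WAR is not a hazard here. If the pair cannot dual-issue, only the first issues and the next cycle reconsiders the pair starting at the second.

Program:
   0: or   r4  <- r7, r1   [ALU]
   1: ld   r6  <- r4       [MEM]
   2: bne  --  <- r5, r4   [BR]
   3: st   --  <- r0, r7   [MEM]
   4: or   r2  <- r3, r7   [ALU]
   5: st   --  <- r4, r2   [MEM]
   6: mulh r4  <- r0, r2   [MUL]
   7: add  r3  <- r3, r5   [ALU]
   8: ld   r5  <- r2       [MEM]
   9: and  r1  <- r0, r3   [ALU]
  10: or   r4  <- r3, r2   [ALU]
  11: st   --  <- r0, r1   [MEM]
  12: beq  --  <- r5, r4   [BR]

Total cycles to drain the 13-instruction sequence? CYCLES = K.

c0: i0 or  RAW r4
c1: i1 ld  no-port MEM/BR
c2: i2 bne  no-port BR/MEM
c3: i3+i4 st+or  pair
c4: i5+i6 st+mulh  pair
c5: i7+i8 add+ld  pair
c6: i9+i10 and+or  pair
c7: i11 st  no-port MEM/BR
c8: i12 beq  tail

CYCLES = 9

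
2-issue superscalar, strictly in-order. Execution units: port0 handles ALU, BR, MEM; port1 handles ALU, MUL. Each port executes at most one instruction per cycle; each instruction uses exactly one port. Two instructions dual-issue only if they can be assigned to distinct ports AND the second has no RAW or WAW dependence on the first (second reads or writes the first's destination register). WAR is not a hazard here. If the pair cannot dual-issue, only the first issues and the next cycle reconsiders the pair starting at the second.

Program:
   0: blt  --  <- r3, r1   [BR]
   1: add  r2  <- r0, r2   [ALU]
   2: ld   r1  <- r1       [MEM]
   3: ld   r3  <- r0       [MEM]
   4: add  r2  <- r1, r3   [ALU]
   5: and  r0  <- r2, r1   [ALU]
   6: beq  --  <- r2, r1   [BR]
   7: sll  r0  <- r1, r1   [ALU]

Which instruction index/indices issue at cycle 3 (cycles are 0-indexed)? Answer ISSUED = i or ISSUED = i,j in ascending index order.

#0 head=0: blt.BR add.ALU i0+i1 2-wide
#1 head=2: ld.MEM i2 no-port MEM/MEM
#2 head=3: ld.MEM i3 RAW r3
#3 head=4: add.ALU i4 RAW r2
#4 head=5: and.ALU beq.BR i5+i6 2-wide
#5 head=7: sll.ALU i7 tail

ISSUED = 4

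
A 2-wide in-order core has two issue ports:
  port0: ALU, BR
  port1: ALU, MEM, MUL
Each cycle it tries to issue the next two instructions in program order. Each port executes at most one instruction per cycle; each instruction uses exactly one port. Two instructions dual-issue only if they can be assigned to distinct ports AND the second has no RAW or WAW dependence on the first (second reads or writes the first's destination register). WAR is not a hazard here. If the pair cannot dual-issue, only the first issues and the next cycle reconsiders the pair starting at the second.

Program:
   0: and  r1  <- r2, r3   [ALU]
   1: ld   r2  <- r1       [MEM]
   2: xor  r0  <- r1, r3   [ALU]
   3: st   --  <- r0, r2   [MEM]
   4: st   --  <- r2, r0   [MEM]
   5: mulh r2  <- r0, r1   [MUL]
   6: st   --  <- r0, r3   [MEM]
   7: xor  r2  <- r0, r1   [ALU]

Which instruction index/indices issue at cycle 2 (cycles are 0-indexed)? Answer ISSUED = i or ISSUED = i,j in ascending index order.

c0: i0 and  RAW r1
c1: i1&i2 ld/xor  dual
c2: i3 st  no-port MEM/MEM
c3: i4 st  no-port MEM/MUL
c4: i5 mulh  no-port MUL/MEM
c5: i6&i7 st/xor  dual

ISSUED = 3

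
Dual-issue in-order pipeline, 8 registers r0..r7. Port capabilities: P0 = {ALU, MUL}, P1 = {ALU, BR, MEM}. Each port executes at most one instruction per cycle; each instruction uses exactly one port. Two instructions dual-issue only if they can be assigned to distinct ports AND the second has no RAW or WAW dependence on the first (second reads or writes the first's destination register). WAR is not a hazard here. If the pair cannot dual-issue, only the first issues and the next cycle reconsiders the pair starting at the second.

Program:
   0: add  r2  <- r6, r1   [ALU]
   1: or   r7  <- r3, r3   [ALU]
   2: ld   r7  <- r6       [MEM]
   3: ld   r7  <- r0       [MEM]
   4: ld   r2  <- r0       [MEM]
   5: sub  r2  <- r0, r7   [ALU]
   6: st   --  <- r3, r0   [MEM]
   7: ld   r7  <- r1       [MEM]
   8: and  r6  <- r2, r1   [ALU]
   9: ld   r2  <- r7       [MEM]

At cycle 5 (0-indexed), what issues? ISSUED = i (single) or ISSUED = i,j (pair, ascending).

ISSUED = 7,8

0. add or @i0+i1  | 2-wide
1. ld @i2  | no-port MEM/MEM
2. ld @i3  | no-port MEM/MEM
3. ld @i4  | WAW r2
4. sub st @i5+i6  | 2-wide
5. ld and @i7+i8  | 2-wide
6. ld @i9  | tail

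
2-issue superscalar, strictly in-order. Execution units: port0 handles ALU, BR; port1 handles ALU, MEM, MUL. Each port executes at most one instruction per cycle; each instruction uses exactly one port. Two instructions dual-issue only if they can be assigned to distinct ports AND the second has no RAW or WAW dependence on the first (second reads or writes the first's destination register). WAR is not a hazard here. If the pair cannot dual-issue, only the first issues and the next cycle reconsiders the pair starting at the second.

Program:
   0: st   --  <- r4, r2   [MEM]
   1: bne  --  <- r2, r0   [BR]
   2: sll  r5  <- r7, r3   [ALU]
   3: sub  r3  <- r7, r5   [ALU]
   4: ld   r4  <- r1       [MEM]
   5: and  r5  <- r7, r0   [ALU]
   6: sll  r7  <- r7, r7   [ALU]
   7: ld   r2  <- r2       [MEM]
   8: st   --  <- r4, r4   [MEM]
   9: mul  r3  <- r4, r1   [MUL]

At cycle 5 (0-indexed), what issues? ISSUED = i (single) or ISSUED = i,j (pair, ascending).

#0 head=0: st/bne i0,i1 2-wide
#1 head=2: sll i2 RAW r5
#2 head=3: sub/ld i3,i4 2-wide
#3 head=5: and/sll i5,i6 2-wide
#4 head=7: ld i7 no-port MEM/MEM
#5 head=8: st i8 no-port MEM/MUL
#6 head=9: mul i9 tail

ISSUED = 8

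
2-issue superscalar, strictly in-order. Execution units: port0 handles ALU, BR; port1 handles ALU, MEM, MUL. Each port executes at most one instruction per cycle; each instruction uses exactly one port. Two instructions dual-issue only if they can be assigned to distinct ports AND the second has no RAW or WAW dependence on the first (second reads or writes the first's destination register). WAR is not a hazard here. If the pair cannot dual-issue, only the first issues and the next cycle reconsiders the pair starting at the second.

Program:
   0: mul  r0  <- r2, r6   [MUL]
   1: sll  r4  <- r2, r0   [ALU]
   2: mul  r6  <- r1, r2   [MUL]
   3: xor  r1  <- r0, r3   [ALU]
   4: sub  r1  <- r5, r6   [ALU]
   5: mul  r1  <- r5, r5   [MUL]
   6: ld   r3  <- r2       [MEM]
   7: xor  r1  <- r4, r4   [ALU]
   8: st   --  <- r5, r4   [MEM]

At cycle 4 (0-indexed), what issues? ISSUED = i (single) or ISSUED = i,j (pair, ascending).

ISSUED = 5

  cy0 -> i0 (mul.MUL) RAW r0
  cy1 -> i1&i2 (sll.ALU mul.MUL) 2-wide
  cy2 -> i3 (xor.ALU) WAW r1
  cy3 -> i4 (sub.ALU) WAW r1
  cy4 -> i5 (mul.MUL) no-port MUL/MEM
  cy5 -> i6&i7 (ld.MEM xor.ALU) 2-wide
  cy6 -> i8 (st.MEM) tail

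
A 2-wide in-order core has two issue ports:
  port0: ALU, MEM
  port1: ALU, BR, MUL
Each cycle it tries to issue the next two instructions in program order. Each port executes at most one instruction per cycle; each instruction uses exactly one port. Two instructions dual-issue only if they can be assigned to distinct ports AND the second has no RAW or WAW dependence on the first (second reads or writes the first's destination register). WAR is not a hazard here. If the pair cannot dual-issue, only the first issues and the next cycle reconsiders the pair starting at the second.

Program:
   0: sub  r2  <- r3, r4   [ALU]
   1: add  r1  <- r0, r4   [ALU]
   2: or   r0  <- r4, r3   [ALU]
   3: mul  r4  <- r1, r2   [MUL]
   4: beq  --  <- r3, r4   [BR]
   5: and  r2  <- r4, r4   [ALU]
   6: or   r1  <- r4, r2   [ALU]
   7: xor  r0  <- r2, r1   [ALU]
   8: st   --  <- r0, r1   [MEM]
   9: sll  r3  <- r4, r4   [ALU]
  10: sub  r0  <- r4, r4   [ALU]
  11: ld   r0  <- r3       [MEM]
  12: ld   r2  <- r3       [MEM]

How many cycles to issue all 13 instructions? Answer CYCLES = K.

CYCLES = 9

c0: i0+i1 sub+add  2-wide
c1: i2+i3 or+mul  2-wide
c2: i4+i5 beq+and  2-wide
c3: i6 or  RAW r1
c4: i7 xor  RAW r0
c5: i8+i9 st+sll  2-wide
c6: i10 sub  WAW r0
c7: i11 ld  no-port MEM/MEM
c8: i12 ld  tail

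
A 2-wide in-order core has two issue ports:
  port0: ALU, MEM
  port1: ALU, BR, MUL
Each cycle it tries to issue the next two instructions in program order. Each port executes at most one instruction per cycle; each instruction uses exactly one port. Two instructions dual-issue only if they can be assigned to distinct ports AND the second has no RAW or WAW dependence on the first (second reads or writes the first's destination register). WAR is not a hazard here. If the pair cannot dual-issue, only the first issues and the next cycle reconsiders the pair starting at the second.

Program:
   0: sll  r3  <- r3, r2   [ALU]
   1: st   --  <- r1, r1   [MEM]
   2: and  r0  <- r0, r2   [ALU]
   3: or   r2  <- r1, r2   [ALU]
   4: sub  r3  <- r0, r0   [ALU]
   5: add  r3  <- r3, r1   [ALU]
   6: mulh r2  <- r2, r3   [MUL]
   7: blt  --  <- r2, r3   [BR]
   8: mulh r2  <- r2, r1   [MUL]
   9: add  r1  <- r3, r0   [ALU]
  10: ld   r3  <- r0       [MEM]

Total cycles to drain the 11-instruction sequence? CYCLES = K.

CYCLES = 8

0. sll.ALU/st.MEM @i0,i1  | 2-wide
1. and.ALU/or.ALU @i2,i3  | 2-wide
2. sub.ALU @i4  | RAW+WAW r3
3. add.ALU @i5  | RAW r3
4. mulh.MUL @i6  | no-port MUL/BR
5. blt.BR @i7  | no-port BR/MUL
6. mulh.MUL/add.ALU @i8,i9  | 2-wide
7. ld.MEM @i10  | tail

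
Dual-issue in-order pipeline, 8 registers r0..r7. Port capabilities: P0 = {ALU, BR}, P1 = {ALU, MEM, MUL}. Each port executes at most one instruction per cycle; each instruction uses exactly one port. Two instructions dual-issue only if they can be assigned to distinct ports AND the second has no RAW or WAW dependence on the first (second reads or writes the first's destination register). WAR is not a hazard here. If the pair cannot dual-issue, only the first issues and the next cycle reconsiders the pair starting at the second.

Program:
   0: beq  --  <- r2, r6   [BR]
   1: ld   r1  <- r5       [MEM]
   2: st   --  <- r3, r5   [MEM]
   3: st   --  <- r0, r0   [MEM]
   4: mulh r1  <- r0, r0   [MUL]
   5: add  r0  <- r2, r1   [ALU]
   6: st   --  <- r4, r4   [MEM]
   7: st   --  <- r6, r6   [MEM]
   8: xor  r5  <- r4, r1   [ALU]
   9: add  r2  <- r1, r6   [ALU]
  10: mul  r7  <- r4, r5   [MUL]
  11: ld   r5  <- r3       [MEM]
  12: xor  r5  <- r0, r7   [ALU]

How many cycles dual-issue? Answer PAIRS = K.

0. beq ld @i0,i1  | 2-wide
1. st @i2  | no-port MEM/MEM
2. st @i3  | no-port MEM/MUL
3. mulh @i4  | RAW r1
4. add st @i5,i6  | 2-wide
5. st xor @i7,i8  | 2-wide
6. add mul @i9,i10  | 2-wide
7. ld @i11  | WAW r5
8. xor @i12  | tail

PAIRS = 4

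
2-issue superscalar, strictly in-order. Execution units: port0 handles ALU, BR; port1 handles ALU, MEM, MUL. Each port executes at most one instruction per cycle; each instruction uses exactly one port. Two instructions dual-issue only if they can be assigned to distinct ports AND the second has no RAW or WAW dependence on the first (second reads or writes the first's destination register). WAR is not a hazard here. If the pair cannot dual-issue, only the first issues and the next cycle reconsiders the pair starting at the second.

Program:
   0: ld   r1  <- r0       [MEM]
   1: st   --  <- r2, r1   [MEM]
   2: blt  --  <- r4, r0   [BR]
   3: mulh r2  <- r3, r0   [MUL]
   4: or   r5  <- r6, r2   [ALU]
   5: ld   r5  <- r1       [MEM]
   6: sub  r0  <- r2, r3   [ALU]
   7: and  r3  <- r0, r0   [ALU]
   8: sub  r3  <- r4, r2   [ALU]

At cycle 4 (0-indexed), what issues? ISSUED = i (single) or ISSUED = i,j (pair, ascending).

ISSUED = 5,6

c0: i0 ld  no-port MEM/MEM
c1: i1&i2 st blt  2-wide
c2: i3 mulh  RAW r2
c3: i4 or  WAW r5
c4: i5&i6 ld sub  2-wide
c5: i7 and  WAW r3
c6: i8 sub  tail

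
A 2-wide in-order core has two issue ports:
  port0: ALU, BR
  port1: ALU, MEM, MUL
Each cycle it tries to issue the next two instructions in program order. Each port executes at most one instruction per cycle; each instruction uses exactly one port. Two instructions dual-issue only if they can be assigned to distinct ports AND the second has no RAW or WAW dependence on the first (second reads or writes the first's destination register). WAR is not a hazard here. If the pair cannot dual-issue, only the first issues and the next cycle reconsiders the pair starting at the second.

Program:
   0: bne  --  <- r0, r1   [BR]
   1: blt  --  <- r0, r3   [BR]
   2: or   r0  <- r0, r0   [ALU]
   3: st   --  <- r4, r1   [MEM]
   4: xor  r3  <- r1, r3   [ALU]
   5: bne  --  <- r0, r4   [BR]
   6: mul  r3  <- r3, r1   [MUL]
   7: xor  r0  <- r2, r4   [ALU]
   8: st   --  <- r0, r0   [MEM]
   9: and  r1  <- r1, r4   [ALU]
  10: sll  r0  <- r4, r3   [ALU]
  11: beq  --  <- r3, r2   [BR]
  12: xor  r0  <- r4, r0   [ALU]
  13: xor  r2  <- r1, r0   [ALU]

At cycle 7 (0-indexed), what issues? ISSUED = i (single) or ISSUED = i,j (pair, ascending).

ISSUED = 12

  cy0 -> i0 (bne.BR) no-port BR/BR
  cy1 -> i1&i2 (blt.BR/or.ALU) pair
  cy2 -> i3&i4 (st.MEM/xor.ALU) pair
  cy3 -> i5&i6 (bne.BR/mul.MUL) pair
  cy4 -> i7 (xor.ALU) RAW r0
  cy5 -> i8&i9 (st.MEM/and.ALU) pair
  cy6 -> i10&i11 (sll.ALU/beq.BR) pair
  cy7 -> i12 (xor.ALU) RAW r0
  cy8 -> i13 (xor.ALU) tail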